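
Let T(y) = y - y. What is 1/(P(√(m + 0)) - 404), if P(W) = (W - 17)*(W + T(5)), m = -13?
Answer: I/(-417*I + 17*√13) ≈ -0.0023474 + 0.00034504*I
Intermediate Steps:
T(y) = 0
P(W) = W*(-17 + W) (P(W) = (W - 17)*(W + 0) = (-17 + W)*W = W*(-17 + W))
1/(P(√(m + 0)) - 404) = 1/(√(-13 + 0)*(-17 + √(-13 + 0)) - 404) = 1/(√(-13)*(-17 + √(-13)) - 404) = 1/((I*√13)*(-17 + I*√13) - 404) = 1/(I*√13*(-17 + I*√13) - 404) = 1/(-404 + I*√13*(-17 + I*√13))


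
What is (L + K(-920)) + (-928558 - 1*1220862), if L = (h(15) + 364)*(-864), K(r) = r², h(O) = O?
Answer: -1630476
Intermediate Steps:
L = -327456 (L = (15 + 364)*(-864) = 379*(-864) = -327456)
(L + K(-920)) + (-928558 - 1*1220862) = (-327456 + (-920)²) + (-928558 - 1*1220862) = (-327456 + 846400) + (-928558 - 1220862) = 518944 - 2149420 = -1630476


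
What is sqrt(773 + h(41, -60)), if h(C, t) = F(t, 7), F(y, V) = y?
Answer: sqrt(713) ≈ 26.702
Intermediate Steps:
h(C, t) = t
sqrt(773 + h(41, -60)) = sqrt(773 - 60) = sqrt(713)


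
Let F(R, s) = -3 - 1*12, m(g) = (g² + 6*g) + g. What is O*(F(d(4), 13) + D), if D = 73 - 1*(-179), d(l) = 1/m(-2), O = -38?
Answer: -9006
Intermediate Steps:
m(g) = g² + 7*g
d(l) = -⅒ (d(l) = 1/(-2*(7 - 2)) = 1/(-2*5) = 1/(-10) = -⅒)
F(R, s) = -15 (F(R, s) = -3 - 12 = -15)
D = 252 (D = 73 + 179 = 252)
O*(F(d(4), 13) + D) = -38*(-15 + 252) = -38*237 = -9006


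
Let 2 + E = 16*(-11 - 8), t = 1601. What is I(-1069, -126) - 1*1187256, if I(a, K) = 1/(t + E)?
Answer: -1537496519/1295 ≈ -1.1873e+6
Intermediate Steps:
E = -306 (E = -2 + 16*(-11 - 8) = -2 + 16*(-19) = -2 - 304 = -306)
I(a, K) = 1/1295 (I(a, K) = 1/(1601 - 306) = 1/1295)
I(-1069, -126) - 1*1187256 = 1/1295 - 1*1187256 = 1/1295 - 1187256 = -1537496519/1295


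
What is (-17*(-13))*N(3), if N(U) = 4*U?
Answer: 2652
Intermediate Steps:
(-17*(-13))*N(3) = (-17*(-13))*(4*3) = 221*12 = 2652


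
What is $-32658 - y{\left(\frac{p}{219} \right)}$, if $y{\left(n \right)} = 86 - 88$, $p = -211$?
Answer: $-32656$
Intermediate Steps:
$y{\left(n \right)} = -2$
$-32658 - y{\left(\frac{p}{219} \right)} = -32658 - -2 = -32658 + 2 = -32656$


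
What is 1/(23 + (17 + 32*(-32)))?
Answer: -1/984 ≈ -0.0010163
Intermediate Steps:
1/(23 + (17 + 32*(-32))) = 1/(23 + (17 - 1024)) = 1/(23 - 1007) = 1/(-984) = -1/984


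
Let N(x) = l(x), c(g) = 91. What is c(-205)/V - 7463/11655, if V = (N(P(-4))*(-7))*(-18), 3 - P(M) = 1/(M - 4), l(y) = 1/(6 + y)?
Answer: 123283/20720 ≈ 5.9500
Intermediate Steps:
P(M) = 3 - 1/(-4 + M) (P(M) = 3 - 1/(M - 4) = 3 - 1/(-4 + M))
N(x) = 1/(6 + x)
V = 1008/73 (V = (-7/(6 + (-13 + 3*(-4))/(-4 - 4)))*(-18) = (-7/(6 + (-13 - 12)/(-8)))*(-18) = (-7/(6 - ⅛*(-25)))*(-18) = (-7/(6 + 25/8))*(-18) = (-7/(73/8))*(-18) = ((8/73)*(-7))*(-18) = -56/73*(-18) = 1008/73 ≈ 13.808)
c(-205)/V - 7463/11655 = 91/(1008/73) - 7463/11655 = 91*(73/1008) - 7463*1/11655 = 949/144 - 7463/11655 = 123283/20720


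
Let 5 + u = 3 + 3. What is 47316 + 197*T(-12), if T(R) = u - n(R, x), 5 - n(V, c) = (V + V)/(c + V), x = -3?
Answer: 234216/5 ≈ 46843.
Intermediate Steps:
u = 1 (u = -5 + (3 + 3) = -5 + 6 = 1)
n(V, c) = 5 - 2*V/(V + c) (n(V, c) = 5 - (V + V)/(c + V) = 5 - 2*V/(V + c))
T(R) = 1 - (-15 + 3*R)/(-3 + R) (T(R) = 1 - (3*R + 5*(-3))/(R - 3) = 1 - (3*R - 15)/(-3 + R) = 1 - (-15 + 3*R)/(-3 + R))
47316 + 197*T(-12) = 47316 + 197*(2*(6 - 1*(-12))/(-3 - 12)) = 47316 + 197*(2*(6 + 12)/(-15)) = 47316 + 197*(2*(-1/15)*18) = 47316 + 197*(-12/5) = 47316 - 2364/5 = 234216/5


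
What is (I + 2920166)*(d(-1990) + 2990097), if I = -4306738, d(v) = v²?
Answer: -9636948554684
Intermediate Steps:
(I + 2920166)*(d(-1990) + 2990097) = (-4306738 + 2920166)*((-1990)² + 2990097) = -1386572*(3960100 + 2990097) = -1386572*6950197 = -9636948554684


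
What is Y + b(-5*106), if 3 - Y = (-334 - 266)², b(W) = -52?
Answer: -360049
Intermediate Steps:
Y = -359997 (Y = 3 - (-334 - 266)² = 3 - 1*(-600)² = 3 - 1*360000 = 3 - 360000 = -359997)
Y + b(-5*106) = -359997 - 52 = -360049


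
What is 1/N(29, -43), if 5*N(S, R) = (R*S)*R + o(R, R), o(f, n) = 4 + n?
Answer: 5/53582 ≈ 9.3315e-5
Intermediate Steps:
N(S, R) = 4/5 + R/5 + S*R**2/5 (N(S, R) = ((R*S)*R + (4 + R))/5 = (S*R**2 + (4 + R))/5 = (4 + R + S*R**2)/5 = 4/5 + R/5 + S*R**2/5)
1/N(29, -43) = 1/(4/5 + (1/5)*(-43) + (1/5)*29*(-43)**2) = 1/(4/5 - 43/5 + (1/5)*29*1849) = 1/(4/5 - 43/5 + 53621/5) = 1/(53582/5) = 5/53582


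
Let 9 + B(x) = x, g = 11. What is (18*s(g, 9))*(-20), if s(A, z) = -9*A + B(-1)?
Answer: 39240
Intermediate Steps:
B(x) = -9 + x
s(A, z) = -10 - 9*A (s(A, z) = -9*A + (-9 - 1) = -9*A - 10 = -10 - 9*A)
(18*s(g, 9))*(-20) = (18*(-10 - 9*11))*(-20) = (18*(-10 - 99))*(-20) = (18*(-109))*(-20) = -1962*(-20) = 39240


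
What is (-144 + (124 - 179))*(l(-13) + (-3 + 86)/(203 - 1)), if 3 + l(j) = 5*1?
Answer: -96913/202 ≈ -479.77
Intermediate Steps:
l(j) = 2 (l(j) = -3 + 5*1 = -3 + 5 = 2)
(-144 + (124 - 179))*(l(-13) + (-3 + 86)/(203 - 1)) = (-144 + (124 - 179))*(2 + (-3 + 86)/(203 - 1)) = (-144 - 55)*(2 + 83/202) = -199*(2 + 83*(1/202)) = -199*(2 + 83/202) = -199*487/202 = -96913/202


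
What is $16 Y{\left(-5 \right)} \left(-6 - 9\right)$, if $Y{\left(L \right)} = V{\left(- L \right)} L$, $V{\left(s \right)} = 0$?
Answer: $0$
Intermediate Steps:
$Y{\left(L \right)} = 0$ ($Y{\left(L \right)} = 0 L = 0$)
$16 Y{\left(-5 \right)} \left(-6 - 9\right) = 16 \cdot 0 \left(-6 - 9\right) = 0 \left(-15\right) = 0$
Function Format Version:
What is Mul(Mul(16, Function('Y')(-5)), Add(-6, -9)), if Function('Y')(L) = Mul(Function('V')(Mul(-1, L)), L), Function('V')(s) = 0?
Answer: 0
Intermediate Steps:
Function('Y')(L) = 0 (Function('Y')(L) = Mul(0, L) = 0)
Mul(Mul(16, Function('Y')(-5)), Add(-6, -9)) = Mul(Mul(16, 0), Add(-6, -9)) = Mul(0, -15) = 0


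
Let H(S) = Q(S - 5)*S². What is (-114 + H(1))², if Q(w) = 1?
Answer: 12769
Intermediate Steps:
H(S) = S² (H(S) = 1*S² = S²)
(-114 + H(1))² = (-114 + 1²)² = (-114 + 1)² = (-113)² = 12769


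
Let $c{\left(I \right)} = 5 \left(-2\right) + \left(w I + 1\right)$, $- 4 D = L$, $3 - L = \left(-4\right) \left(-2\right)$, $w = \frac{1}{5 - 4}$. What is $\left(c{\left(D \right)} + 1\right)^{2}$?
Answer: $\frac{729}{16} \approx 45.563$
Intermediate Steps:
$w = 1$ ($w = 1^{-1} = 1$)
$L = -5$ ($L = 3 - \left(-4\right) \left(-2\right) = 3 - 8 = -5$)
$D = \frac{5}{4}$ ($D = \left(- \frac{1}{4}\right) \left(-5\right) = \frac{5}{4} \approx 1.25$)
$c{\left(I \right)} = -9 + I$ ($c{\left(I \right)} = 5 \left(-2\right) + \left(1 I + 1\right) = -10 + \left(I + 1\right) = -10 + \left(1 + I\right) = -9 + I$)
$\left(c{\left(D \right)} + 1\right)^{2} = \left(\left(-9 + \frac{5}{4}\right) + 1\right)^{2} = \left(- \frac{31}{4} + 1\right)^{2} = \left(- \frac{27}{4}\right)^{2} = \frac{729}{16}$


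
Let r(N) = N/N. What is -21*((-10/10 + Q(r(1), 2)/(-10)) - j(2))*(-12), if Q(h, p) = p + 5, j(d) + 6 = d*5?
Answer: -7182/5 ≈ -1436.4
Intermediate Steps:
j(d) = -6 + 5*d (j(d) = -6 + d*5 = -6 + 5*d)
r(N) = 1
Q(h, p) = 5 + p
-21*((-10/10 + Q(r(1), 2)/(-10)) - j(2))*(-12) = -21*((-10/10 + (5 + 2)/(-10)) - (-6 + 5*2))*(-12) = -21*((-10*⅒ + 7*(-⅒)) - (-6 + 10))*(-12) = -21*((-1 - 7/10) - 1*4)*(-12) = -21*(-17/10 - 4)*(-12) = -21*(-57/10)*(-12) = (1197/10)*(-12) = -7182/5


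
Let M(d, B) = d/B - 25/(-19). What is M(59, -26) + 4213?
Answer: 2080751/494 ≈ 4212.0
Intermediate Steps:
M(d, B) = 25/19 + d/B (M(d, B) = d/B - 25*(-1/19) = d/B + 25/19 = 25/19 + d/B)
M(59, -26) + 4213 = (25/19 + 59/(-26)) + 4213 = (25/19 + 59*(-1/26)) + 4213 = (25/19 - 59/26) + 4213 = -471/494 + 4213 = 2080751/494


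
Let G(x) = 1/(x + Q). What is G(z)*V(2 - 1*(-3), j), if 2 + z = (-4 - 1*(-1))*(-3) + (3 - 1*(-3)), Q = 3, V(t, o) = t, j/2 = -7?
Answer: 5/16 ≈ 0.31250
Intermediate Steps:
j = -14 (j = 2*(-7) = -14)
z = 13 (z = -2 + ((-4 - 1*(-1))*(-3) + (3 - 1*(-3))) = -2 + ((-4 + 1)*(-3) + (3 + 3)) = -2 + (-3*(-3) + 6) = -2 + (9 + 6) = -2 + 15 = 13)
G(x) = 1/(3 + x) (G(x) = 1/(x + 3) = 1/(3 + x))
G(z)*V(2 - 1*(-3), j) = (2 - 1*(-3))/(3 + 13) = (2 + 3)/16 = (1/16)*5 = 5/16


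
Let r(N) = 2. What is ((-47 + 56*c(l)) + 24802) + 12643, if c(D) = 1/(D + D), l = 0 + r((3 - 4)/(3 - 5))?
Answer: 37412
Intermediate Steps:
l = 2 (l = 0 + 2 = 2)
c(D) = 1/(2*D)
((-47 + 56*c(l)) + 24802) + 12643 = ((-47 + 56*((1/2)/2)) + 24802) + 12643 = ((-47 + 56*((1/2)*(1/2))) + 24802) + 12643 = ((-47 + 56*(1/4)) + 24802) + 12643 = ((-47 + 14) + 24802) + 12643 = (-33 + 24802) + 12643 = 24769 + 12643 = 37412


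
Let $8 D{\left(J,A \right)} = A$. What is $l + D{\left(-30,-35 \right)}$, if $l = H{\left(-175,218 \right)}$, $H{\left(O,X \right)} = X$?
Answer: $\frac{1709}{8} \approx 213.63$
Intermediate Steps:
$D{\left(J,A \right)} = \frac{A}{8}$
$l = 218$
$l + D{\left(-30,-35 \right)} = 218 + \frac{1}{8} \left(-35\right) = 218 - \frac{35}{8} = \frac{1709}{8}$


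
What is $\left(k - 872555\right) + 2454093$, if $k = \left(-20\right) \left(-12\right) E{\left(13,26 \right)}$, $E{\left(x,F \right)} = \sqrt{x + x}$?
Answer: $1581538 + 240 \sqrt{26} \approx 1.5828 \cdot 10^{6}$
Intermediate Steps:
$E{\left(x,F \right)} = \sqrt{2} \sqrt{x}$ ($E{\left(x,F \right)} = \sqrt{2 x} = \sqrt{2} \sqrt{x}$)
$k = 240 \sqrt{26}$ ($k = \left(-20\right) \left(-12\right) \sqrt{2} \sqrt{13} = 240 \sqrt{26} \approx 1223.8$)
$\left(k - 872555\right) + 2454093 = \left(240 \sqrt{26} - 872555\right) + 2454093 = \left(-872555 + 240 \sqrt{26}\right) + 2454093 = 1581538 + 240 \sqrt{26}$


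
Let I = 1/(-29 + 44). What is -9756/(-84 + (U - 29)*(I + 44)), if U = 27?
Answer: 73170/1291 ≈ 56.677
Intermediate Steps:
I = 1/15 ≈ 0.066667
-9756/(-84 + (U - 29)*(I + 44)) = -9756/(-84 + (27 - 29)*(1/15 + 44)) = -9756/(-84 - 2*661/15) = -9756/(-84 - 1322/15) = -9756/(-2582/15) = -15/2582*(-9756) = 73170/1291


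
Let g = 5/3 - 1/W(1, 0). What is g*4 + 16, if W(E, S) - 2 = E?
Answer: 64/3 ≈ 21.333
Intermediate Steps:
W(E, S) = 2 + E
g = 4/3 (g = 5/3 - 1/(2 + 1) = 5*(⅓) - 1/3 = 5/3 - 1*⅓ = 5/3 - ⅓ = 4/3 ≈ 1.3333)
g*4 + 16 = (4/3)*4 + 16 = 16/3 + 16 = 64/3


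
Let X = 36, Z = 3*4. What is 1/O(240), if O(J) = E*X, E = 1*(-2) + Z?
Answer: 1/360 ≈ 0.0027778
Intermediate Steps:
Z = 12
E = 10 (E = 1*(-2) + 12 = -2 + 12 = 10)
O(J) = 360 (O(J) = 10*36 = 360)
1/O(240) = 1/360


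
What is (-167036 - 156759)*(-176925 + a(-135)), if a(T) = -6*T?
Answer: 57025156425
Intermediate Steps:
(-167036 - 156759)*(-176925 + a(-135)) = (-167036 - 156759)*(-176925 - 6*(-135)) = -323795*(-176925 + 810) = -323795*(-176115) = 57025156425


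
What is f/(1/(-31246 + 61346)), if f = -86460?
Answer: -2602446000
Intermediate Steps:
f/(1/(-31246 + 61346)) = -86460/(1/(-31246 + 61346)) = -86460/(1/30100) = -86460/1/30100 = -86460*30100 = -2602446000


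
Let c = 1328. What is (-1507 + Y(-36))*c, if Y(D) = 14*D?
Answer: -2670608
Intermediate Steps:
(-1507 + Y(-36))*c = (-1507 + 14*(-36))*1328 = (-1507 - 504)*1328 = -2011*1328 = -2670608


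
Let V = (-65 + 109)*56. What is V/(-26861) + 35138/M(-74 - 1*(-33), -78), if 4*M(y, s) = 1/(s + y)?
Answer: -449268707832/26861 ≈ -1.6726e+7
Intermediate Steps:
V = 2464 (V = 44*56 = 2464)
M(y, s) = 1/(4*(s + y))
V/(-26861) + 35138/M(-74 - 1*(-33), -78) = 2464/(-26861) + 35138/((1/(4*(-78 + (-74 - 1*(-33)))))) = 2464*(-1/26861) + 35138/((1/(4*(-78 + (-74 + 33))))) = -2464/26861 + 35138/((1/(4*(-78 - 41)))) = -2464/26861 + 35138/(((¼)/(-119))) = -2464/26861 + 35138/(((¼)*(-1/119))) = -2464/26861 + 35138/(-1/476) = -2464/26861 + 35138*(-476) = -2464/26861 - 16725688 = -449268707832/26861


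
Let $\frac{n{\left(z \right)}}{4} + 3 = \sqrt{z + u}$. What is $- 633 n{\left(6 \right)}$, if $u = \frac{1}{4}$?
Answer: $1266$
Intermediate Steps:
$u = \frac{1}{4} \approx 0.25$
$n{\left(z \right)} = -12 + 4 \sqrt{\frac{1}{4} + z}$ ($n{\left(z \right)} = -12 + 4 \sqrt{z + \frac{1}{4}} = -12 + 4 \sqrt{\frac{1}{4} + z}$)
$- 633 n{\left(6 \right)} = - 633 \left(-12 + 2 \sqrt{1 + 4 \cdot 6}\right) = - 633 \left(-12 + 2 \sqrt{1 + 24}\right) = - 633 \left(-12 + 2 \sqrt{25}\right) = - 633 \left(-12 + 2 \cdot 5\right) = - 633 \left(-12 + 10\right) = \left(-633\right) \left(-2\right) = 1266$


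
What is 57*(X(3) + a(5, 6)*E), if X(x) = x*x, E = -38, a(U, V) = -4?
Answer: 9177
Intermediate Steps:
X(x) = x²
57*(X(3) + a(5, 6)*E) = 57*(3² - 4*(-38)) = 57*(9 + 152) = 57*161 = 9177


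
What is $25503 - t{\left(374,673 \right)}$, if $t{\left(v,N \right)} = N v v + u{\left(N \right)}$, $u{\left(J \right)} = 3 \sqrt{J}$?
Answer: $-94111045 - 3 \sqrt{673} \approx -9.4111 \cdot 10^{7}$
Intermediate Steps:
$t{\left(v,N \right)} = 3 \sqrt{N} + N v^{2}$ ($t{\left(v,N \right)} = N v v + 3 \sqrt{N} = N v^{2} + 3 \sqrt{N} = 3 \sqrt{N} + N v^{2}$)
$25503 - t{\left(374,673 \right)} = 25503 - \left(3 \sqrt{673} + 673 \cdot 374^{2}\right) = 25503 - \left(3 \sqrt{673} + 673 \cdot 139876\right) = 25503 - \left(3 \sqrt{673} + 94136548\right) = 25503 - \left(94136548 + 3 \sqrt{673}\right) = -94111045 - 3 \sqrt{673}$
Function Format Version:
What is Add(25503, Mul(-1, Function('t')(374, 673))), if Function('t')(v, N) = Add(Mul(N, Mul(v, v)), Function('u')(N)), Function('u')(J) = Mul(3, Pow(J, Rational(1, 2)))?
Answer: Add(-94111045, Mul(-3, Pow(673, Rational(1, 2)))) ≈ -9.4111e+7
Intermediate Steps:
Function('t')(v, N) = Add(Mul(3, Pow(N, Rational(1, 2))), Mul(N, Pow(v, 2))) (Function('t')(v, N) = Add(Mul(N, Mul(v, v)), Mul(3, Pow(N, Rational(1, 2)))) = Add(Mul(N, Pow(v, 2)), Mul(3, Pow(N, Rational(1, 2)))) = Add(Mul(3, Pow(N, Rational(1, 2))), Mul(N, Pow(v, 2))))
Add(25503, Mul(-1, Function('t')(374, 673))) = Add(25503, Mul(-1, Add(Mul(3, Pow(673, Rational(1, 2))), Mul(673, Pow(374, 2))))) = Add(25503, Mul(-1, Add(Mul(3, Pow(673, Rational(1, 2))), Mul(673, 139876)))) = Add(25503, Mul(-1, Add(Mul(3, Pow(673, Rational(1, 2))), 94136548))) = Add(25503, Mul(-1, Add(94136548, Mul(3, Pow(673, Rational(1, 2)))))) = Add(25503, Add(-94136548, Mul(-3, Pow(673, Rational(1, 2))))) = Add(-94111045, Mul(-3, Pow(673, Rational(1, 2))))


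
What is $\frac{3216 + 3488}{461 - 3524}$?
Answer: $- \frac{6704}{3063} \approx -2.1887$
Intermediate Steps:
$\frac{3216 + 3488}{461 - 3524} = \frac{6704}{-3063} = 6704 \left(- \frac{1}{3063}\right) = - \frac{6704}{3063}$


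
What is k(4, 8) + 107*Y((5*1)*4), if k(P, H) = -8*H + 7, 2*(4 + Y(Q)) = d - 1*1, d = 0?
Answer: -1077/2 ≈ -538.50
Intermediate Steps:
Y(Q) = -9/2 (Y(Q) = -4 + (0 - 1*1)/2 = -4 + (0 - 1)/2 = -4 + (1/2)*(-1) = -4 - 1/2 = -9/2)
k(P, H) = 7 - 8*H
k(4, 8) + 107*Y((5*1)*4) = (7 - 8*8) + 107*(-9/2) = (7 - 64) - 963/2 = -57 - 963/2 = -1077/2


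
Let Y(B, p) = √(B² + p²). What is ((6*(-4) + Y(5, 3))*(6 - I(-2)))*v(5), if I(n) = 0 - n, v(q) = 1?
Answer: -96 + 4*√34 ≈ -72.676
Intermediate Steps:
I(n) = -n
((6*(-4) + Y(5, 3))*(6 - I(-2)))*v(5) = ((6*(-4) + √(5² + 3²))*(6 - (-1)*(-2)))*1 = ((-24 + √(25 + 9))*(6 - 1*2))*1 = ((-24 + √34)*(6 - 2))*1 = ((-24 + √34)*4)*1 = (-96 + 4*√34)*1 = -96 + 4*√34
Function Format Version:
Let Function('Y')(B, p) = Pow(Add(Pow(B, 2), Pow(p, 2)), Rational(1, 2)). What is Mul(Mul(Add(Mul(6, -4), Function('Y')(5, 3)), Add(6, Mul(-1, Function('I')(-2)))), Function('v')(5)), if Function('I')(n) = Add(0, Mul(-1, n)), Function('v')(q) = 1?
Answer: Add(-96, Mul(4, Pow(34, Rational(1, 2)))) ≈ -72.676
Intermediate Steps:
Function('I')(n) = Mul(-1, n)
Mul(Mul(Add(Mul(6, -4), Function('Y')(5, 3)), Add(6, Mul(-1, Function('I')(-2)))), Function('v')(5)) = Mul(Mul(Add(Mul(6, -4), Pow(Add(Pow(5, 2), Pow(3, 2)), Rational(1, 2))), Add(6, Mul(-1, Mul(-1, -2)))), 1) = Mul(Mul(Add(-24, Pow(Add(25, 9), Rational(1, 2))), Add(6, Mul(-1, 2))), 1) = Mul(Mul(Add(-24, Pow(34, Rational(1, 2))), Add(6, -2)), 1) = Mul(Mul(Add(-24, Pow(34, Rational(1, 2))), 4), 1) = Mul(Add(-96, Mul(4, Pow(34, Rational(1, 2)))), 1) = Add(-96, Mul(4, Pow(34, Rational(1, 2))))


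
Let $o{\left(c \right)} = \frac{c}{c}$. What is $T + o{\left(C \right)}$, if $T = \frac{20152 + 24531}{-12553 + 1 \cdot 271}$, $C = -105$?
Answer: $- \frac{32401}{12282} \approx -2.6381$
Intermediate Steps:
$T = - \frac{44683}{12282}$ ($T = \frac{44683}{-12553 + 271} = \frac{44683}{-12282} = 44683 \left(- \frac{1}{12282}\right) = - \frac{44683}{12282} \approx -3.6381$)
$o{\left(c \right)} = 1$
$T + o{\left(C \right)} = - \frac{44683}{12282} + 1 = - \frac{32401}{12282}$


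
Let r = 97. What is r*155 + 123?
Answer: 15158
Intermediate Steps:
r*155 + 123 = 97*155 + 123 = 15035 + 123 = 15158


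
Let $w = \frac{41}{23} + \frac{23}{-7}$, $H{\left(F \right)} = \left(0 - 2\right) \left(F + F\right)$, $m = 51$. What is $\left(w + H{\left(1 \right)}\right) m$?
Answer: $- \frac{45186}{161} \approx -280.66$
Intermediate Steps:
$H{\left(F \right)} = - 4 F$ ($H{\left(F \right)} = - 2 \cdot 2 F = - 4 F$)
$w = - \frac{242}{161}$ ($w = 41 \cdot \frac{1}{23} + 23 \left(- \frac{1}{7}\right) = \frac{41}{23} - \frac{23}{7} = - \frac{242}{161} \approx -1.5031$)
$\left(w + H{\left(1 \right)}\right) m = \left(- \frac{242}{161} - 4\right) 51 = \left(- \frac{886}{161}\right) 51 = - \frac{45186}{161}$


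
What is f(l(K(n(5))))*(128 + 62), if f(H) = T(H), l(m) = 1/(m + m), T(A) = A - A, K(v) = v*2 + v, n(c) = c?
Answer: 0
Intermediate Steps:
K(v) = 3*v (K(v) = 2*v + v = 3*v)
T(A) = 0
l(m) = 1/(2*m)
f(H) = 0
f(l(K(n(5))))*(128 + 62) = 0*(128 + 62) = 0*190 = 0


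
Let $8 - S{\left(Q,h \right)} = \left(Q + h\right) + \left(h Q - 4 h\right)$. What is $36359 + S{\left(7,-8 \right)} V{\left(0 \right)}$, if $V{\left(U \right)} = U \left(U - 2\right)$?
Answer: $36359$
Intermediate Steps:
$V{\left(U \right)} = U \left(-2 + U\right)$
$S{\left(Q,h \right)} = 8 - Q + 3 h - Q h$ ($S{\left(Q,h \right)} = 8 - \left(\left(Q + h\right) + \left(h Q - 4 h\right)\right) = 8 - \left(\left(Q + h\right) + \left(Q h - 4 h\right)\right) = 8 - \left(\left(Q + h\right) + \left(- 4 h + Q h\right)\right) = 8 - \left(Q - 3 h + Q h\right) = 8 - Q + 3 h - Q h$)
$36359 + S{\left(7,-8 \right)} V{\left(0 \right)} = 36359 + \left(8 - 7 + 3 \left(-8\right) - 7 \left(-8\right)\right) 0 \left(-2 + 0\right) = 36359 + \left(8 - 7 - 24 + 56\right) 0 \left(-2\right) = 36359 + 33 \cdot 0 = 36359 + 0 = 36359$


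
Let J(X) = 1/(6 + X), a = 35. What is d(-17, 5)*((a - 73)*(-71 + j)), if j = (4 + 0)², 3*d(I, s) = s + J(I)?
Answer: 3420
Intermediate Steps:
d(I, s) = s/3 + 1/(3*(6 + I)) (d(I, s) = (s + 1/(6 + I))/3 = s/3 + 1/(3*(6 + I)))
j = 16 (j = 4² = 16)
d(-17, 5)*((a - 73)*(-71 + j)) = ((1 + 5*(6 - 17))/(3*(6 - 17)))*((35 - 73)*(-71 + 16)) = ((⅓)*(1 + 5*(-11))/(-11))*(-38*(-55)) = ((⅓)*(-1/11)*(1 - 55))*2090 = ((⅓)*(-1/11)*(-54))*2090 = (18/11)*2090 = 3420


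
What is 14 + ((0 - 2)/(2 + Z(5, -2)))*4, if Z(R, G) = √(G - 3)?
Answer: 110/9 + 8*I*√5/9 ≈ 12.222 + 1.9876*I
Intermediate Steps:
Z(R, G) = √(-3 + G)
14 + ((0 - 2)/(2 + Z(5, -2)))*4 = 14 + ((0 - 2)/(2 + √(-3 - 2)))*4 = 14 - 2/(2 + √(-5))*4 = 14 - 2/(2 + I*√5)*4 = 14 - 8/(2 + I*√5)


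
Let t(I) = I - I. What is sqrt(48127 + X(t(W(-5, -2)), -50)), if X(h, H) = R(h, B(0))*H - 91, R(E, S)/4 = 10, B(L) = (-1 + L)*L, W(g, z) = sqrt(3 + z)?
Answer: 2*sqrt(11509) ≈ 214.56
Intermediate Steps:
t(I) = 0
B(L) = L*(-1 + L)
R(E, S) = 40 (R(E, S) = 4*10 = 40)
X(h, H) = -91 + 40*H (X(h, H) = 40*H - 91 = -91 + 40*H)
sqrt(48127 + X(t(W(-5, -2)), -50)) = sqrt(48127 + (-91 + 40*(-50))) = sqrt(48127 + (-91 - 2000)) = sqrt(48127 - 2091) = sqrt(46036) = 2*sqrt(11509)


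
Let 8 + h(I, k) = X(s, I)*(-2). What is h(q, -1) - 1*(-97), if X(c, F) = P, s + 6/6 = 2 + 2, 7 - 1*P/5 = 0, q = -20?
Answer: 19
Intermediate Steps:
P = 35 (P = 35 - 5*0 = 35 + 0 = 35)
s = 3 (s = -1 + (2 + 2) = -1 + 4 = 3)
X(c, F) = 35
h(I, k) = -78 (h(I, k) = -8 + 35*(-2) = -8 - 70 = -78)
h(q, -1) - 1*(-97) = -78 - 1*(-97) = -78 + 97 = 19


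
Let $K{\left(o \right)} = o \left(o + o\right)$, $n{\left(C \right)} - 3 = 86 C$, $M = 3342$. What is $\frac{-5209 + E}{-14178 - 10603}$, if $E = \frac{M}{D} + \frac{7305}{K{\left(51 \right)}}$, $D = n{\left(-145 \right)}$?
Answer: $\frac{112582443485}{535710156618} \approx 0.21016$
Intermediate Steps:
$n{\left(C \right)} = 3 + 86 C$
$K{\left(o \right)} = 2 o^{2}$ ($K{\left(o \right)} = o 2 o = 2 o^{2}$)
$D = -12467$ ($D = 3 + 86 \left(-145\right) = 3 - 12470 = -12467$)
$E = \frac{24562117}{21617778}$ ($E = \frac{3342}{-12467} + \frac{7305}{2 \cdot 51^{2}} = 3342 \left(- \frac{1}{12467}\right) + \frac{7305}{2 \cdot 2601} = - \frac{3342}{12467} + \frac{7305}{5202} = - \frac{3342}{12467} + 7305 \cdot \frac{1}{5202} = - \frac{3342}{12467} + \frac{2435}{1734} = \frac{24562117}{21617778} \approx 1.1362$)
$\frac{-5209 + E}{-14178 - 10603} = \frac{-5209 + \frac{24562117}{21617778}}{-14178 - 10603} = - \frac{112582443485}{21617778 \left(-24781\right)} = \left(- \frac{112582443485}{21617778}\right) \left(- \frac{1}{24781}\right) = \frac{112582443485}{535710156618}$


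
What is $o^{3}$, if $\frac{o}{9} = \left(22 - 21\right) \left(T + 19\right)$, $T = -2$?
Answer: $3581577$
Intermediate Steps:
$o = 153$ ($o = 9 \left(22 - 21\right) \left(-2 + 19\right) = 9 \cdot 1 \cdot 17 = 9 \cdot 17 = 153$)
$o^{3} = 153^{3} = 3581577$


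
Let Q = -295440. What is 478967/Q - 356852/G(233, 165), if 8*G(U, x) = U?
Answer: -843538438351/68837520 ≈ -12254.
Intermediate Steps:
G(U, x) = U/8
478967/Q - 356852/G(233, 165) = 478967/(-295440) - 356852/((⅛)*233) = 478967*(-1/295440) - 356852/233/8 = -478967/295440 - 356852*8/233 = -478967/295440 - 2854816/233 = -843538438351/68837520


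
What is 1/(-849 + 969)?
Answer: 1/120 ≈ 0.0083333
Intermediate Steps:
1/(-849 + 969) = 1/120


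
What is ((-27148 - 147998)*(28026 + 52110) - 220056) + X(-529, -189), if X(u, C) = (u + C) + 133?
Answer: -14035720497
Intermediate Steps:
X(u, C) = 133 + C + u (X(u, C) = (C + u) + 133 = 133 + C + u)
((-27148 - 147998)*(28026 + 52110) - 220056) + X(-529, -189) = ((-27148 - 147998)*(28026 + 52110) - 220056) + (133 - 189 - 529) = (-175146*80136 - 220056) - 585 = (-14035499856 - 220056) - 585 = -14035719912 - 585 = -14035720497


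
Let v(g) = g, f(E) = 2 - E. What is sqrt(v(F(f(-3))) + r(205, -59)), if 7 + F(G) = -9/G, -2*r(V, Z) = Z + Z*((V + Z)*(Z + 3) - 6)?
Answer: I*sqrt(24134830)/10 ≈ 491.27*I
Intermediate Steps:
r(V, Z) = -Z/2 - Z*(-6 + (3 + Z)*(V + Z))/2 (r(V, Z) = -(Z + Z*((V + Z)*(Z + 3) - 6))/2 = -(Z + Z*((V + Z)*(3 + Z) - 6))/2 = -(Z + Z*((3 + Z)*(V + Z) - 6))/2 = -(Z + Z*(-6 + (3 + Z)*(V + Z)))/2 = -Z/2 - Z*(-6 + (3 + Z)*(V + Z))/2)
F(G) = -7 - 9/G
sqrt(v(F(f(-3))) + r(205, -59)) = sqrt((-7 - 9/(2 - 1*(-3))) + (1/2)*(-59)*(5 - 1*(-59)**2 - 3*205 - 3*(-59) - 1*205*(-59))) = sqrt((-7 - 9/(2 + 3)) + (1/2)*(-59)*(5 - 1*3481 - 615 + 177 + 12095)) = sqrt((-7 - 9/5) + (1/2)*(-59)*(5 - 3481 - 615 + 177 + 12095)) = sqrt((-7 - 9*1/5) + (1/2)*(-59)*8181) = sqrt((-7 - 9/5) - 482679/2) = sqrt(-44/5 - 482679/2) = sqrt(-2413483/10) = I*sqrt(24134830)/10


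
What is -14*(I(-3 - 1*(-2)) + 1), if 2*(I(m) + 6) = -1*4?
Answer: 98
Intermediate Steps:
I(m) = -8 (I(m) = -6 + (-1*4)/2 = -6 + (1/2)*(-4) = -6 - 2 = -8)
-14*(I(-3 - 1*(-2)) + 1) = -14*(-8 + 1) = -14*(-7) = 98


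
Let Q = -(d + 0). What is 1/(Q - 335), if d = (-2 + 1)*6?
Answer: -1/329 ≈ -0.0030395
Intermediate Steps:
d = -6 (d = -1*6 = -6)
Q = 6 (Q = -(-6 + 0) = -1*(-6) = 6)
1/(Q - 335) = 1/(6 - 335) = 1/(-329) = -1/329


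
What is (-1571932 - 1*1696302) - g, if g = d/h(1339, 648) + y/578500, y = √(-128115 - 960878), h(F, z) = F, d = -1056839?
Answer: -4375108487/1339 - I*√1088993/578500 ≈ -3.2674e+6 - 0.0018039*I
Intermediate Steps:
y = I*√1088993 (y = √(-1088993) = I*√1088993 ≈ 1043.5*I)
g = -1056839/1339 + I*√1088993/578500 (g = -1056839/1339 + (I*√1088993)/578500 = -1056839*1/1339 + (I*√1088993)*(1/578500) = -1056839/1339 + I*√1088993/578500 ≈ -789.27 + 0.0018039*I)
(-1571932 - 1*1696302) - g = (-1571932 - 1*1696302) - (-1056839/1339 + I*√1088993/578500) = (-1571932 - 1696302) + (1056839/1339 - I*√1088993/578500) = -3268234 + (1056839/1339 - I*√1088993/578500) = -4375108487/1339 - I*√1088993/578500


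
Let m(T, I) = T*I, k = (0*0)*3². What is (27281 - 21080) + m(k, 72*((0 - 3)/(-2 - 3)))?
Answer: 6201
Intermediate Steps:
k = 0 (k = 0*9 = 0)
m(T, I) = I*T
(27281 - 21080) + m(k, 72*((0 - 3)/(-2 - 3))) = (27281 - 21080) + (72*((0 - 3)/(-2 - 3)))*0 = 6201 + (72*(-3/(-5)))*0 = 6201 + (72*(-3*(-⅕)))*0 = 6201 + (72*(⅗))*0 = 6201 + (216/5)*0 = 6201 + 0 = 6201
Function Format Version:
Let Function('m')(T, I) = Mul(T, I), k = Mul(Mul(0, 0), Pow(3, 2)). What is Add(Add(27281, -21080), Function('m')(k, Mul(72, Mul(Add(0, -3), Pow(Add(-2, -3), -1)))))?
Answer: 6201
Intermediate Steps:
k = 0 (k = Mul(0, 9) = 0)
Function('m')(T, I) = Mul(I, T)
Add(Add(27281, -21080), Function('m')(k, Mul(72, Mul(Add(0, -3), Pow(Add(-2, -3), -1))))) = Add(Add(27281, -21080), Mul(Mul(72, Mul(Add(0, -3), Pow(Add(-2, -3), -1))), 0)) = Add(6201, Mul(Mul(72, Mul(-3, Pow(-5, -1))), 0)) = Add(6201, Mul(Mul(72, Mul(-3, Rational(-1, 5))), 0)) = Add(6201, Mul(Mul(72, Rational(3, 5)), 0)) = Add(6201, Mul(Rational(216, 5), 0)) = Add(6201, 0) = 6201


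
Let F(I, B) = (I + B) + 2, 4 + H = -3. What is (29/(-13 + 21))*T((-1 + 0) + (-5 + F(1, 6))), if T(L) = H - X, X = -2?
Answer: -145/8 ≈ -18.125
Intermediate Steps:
H = -7 (H = -4 - 3 = -7)
F(I, B) = 2 + B + I (F(I, B) = (B + I) + 2 = 2 + B + I)
T(L) = -5 (T(L) = -7 - 1*(-2) = -7 + 2 = -5)
(29/(-13 + 21))*T((-1 + 0) + (-5 + F(1, 6))) = (29/(-13 + 21))*(-5) = (29/8)*(-5) = -145/8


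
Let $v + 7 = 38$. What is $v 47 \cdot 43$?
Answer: $62651$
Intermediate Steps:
$v = 31$ ($v = -7 + 38 = 31$)
$v 47 \cdot 43 = 31 \cdot 47 \cdot 43 = 1457 \cdot 43 = 62651$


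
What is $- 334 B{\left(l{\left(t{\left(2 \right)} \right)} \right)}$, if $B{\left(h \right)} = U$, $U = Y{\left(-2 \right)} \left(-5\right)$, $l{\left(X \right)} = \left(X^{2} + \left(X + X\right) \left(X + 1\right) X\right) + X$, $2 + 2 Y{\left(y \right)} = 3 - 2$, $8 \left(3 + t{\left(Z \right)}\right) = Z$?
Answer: $-835$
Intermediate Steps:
$t{\left(Z \right)} = -3 + \frac{Z}{8}$
$Y{\left(y \right)} = - \frac{1}{2}$ ($Y{\left(y \right)} = -1 + \frac{3 - 2}{2} = -1 + \frac{1}{2} \cdot 1 = -1 + \frac{1}{2} = - \frac{1}{2}$)
$l{\left(X \right)} = X + X^{2} + 2 X^{2} \left(1 + X\right)$ ($l{\left(X \right)} = \left(X^{2} + 2 X \left(1 + X\right) X\right) + X = \left(X^{2} + 2 X^{2} \left(1 + X\right)\right) + X = X + X^{2} + 2 X^{2} \left(1 + X\right)$)
$U = \frac{5}{2}$ ($U = \left(- \frac{1}{2}\right) \left(-5\right) = \frac{5}{2} \approx 2.5$)
$B{\left(h \right)} = \frac{5}{2}$
$- 334 B{\left(l{\left(t{\left(2 \right)} \right)} \right)} = \left(-334\right) \frac{5}{2} = -835$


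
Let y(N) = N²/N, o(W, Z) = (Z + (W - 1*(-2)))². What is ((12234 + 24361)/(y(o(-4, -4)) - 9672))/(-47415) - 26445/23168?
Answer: -604081653767/529262464896 ≈ -1.1414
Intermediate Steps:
o(W, Z) = (2 + W + Z)² (o(W, Z) = (Z + (W + 2))² = (Z + (2 + W))² = (2 + W + Z)²)
y(N) = N
((12234 + 24361)/(y(o(-4, -4)) - 9672))/(-47415) - 26445/23168 = ((12234 + 24361)/((2 - 4 - 4)² - 9672))/(-47415) - 26445/23168 = (36595/((-6)² - 9672))*(-1/47415) - 26445*1/23168 = (36595/(36 - 9672))*(-1/47415) - 26445/23168 = (36595/(-9636))*(-1/47415) - 26445/23168 = (36595*(-1/9636))*(-1/47415) - 26445/23168 = -36595/9636*(-1/47415) - 26445/23168 = 7319/91378188 - 26445/23168 = -604081653767/529262464896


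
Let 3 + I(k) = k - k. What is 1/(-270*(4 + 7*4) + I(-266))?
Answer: -1/8643 ≈ -0.00011570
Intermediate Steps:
I(k) = -3 (I(k) = -3 + (k - k) = -3 + 0 = -3)
1/(-270*(4 + 7*4) + I(-266)) = 1/(-270*(4 + 7*4) - 3) = 1/(-270*(4 + 28) - 3) = 1/(-270*32 - 3) = 1/(-8640 - 3) = 1/(-8643) = -1/8643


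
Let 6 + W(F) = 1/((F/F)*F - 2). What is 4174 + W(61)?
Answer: 245913/59 ≈ 4168.0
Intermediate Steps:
W(F) = -6 + 1/(-2 + F) (W(F) = -6 + 1/((F/F)*F - 2) = -6 + 1/(1*F - 2) = -6 + 1/(F - 2) = -6 + 1/(-2 + F))
4174 + W(61) = 4174 + (13 - 6*61)/(-2 + 61) = 4174 + (13 - 366)/59 = 4174 + (1/59)*(-353) = 4174 - 353/59 = 245913/59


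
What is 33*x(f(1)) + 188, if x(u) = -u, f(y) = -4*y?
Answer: 320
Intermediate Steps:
33*x(f(1)) + 188 = 33*(-(-4)) + 188 = 33*(-1*(-4)) + 188 = 33*4 + 188 = 132 + 188 = 320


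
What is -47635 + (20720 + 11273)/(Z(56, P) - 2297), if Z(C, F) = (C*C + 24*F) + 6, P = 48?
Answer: -95095102/1997 ≈ -47619.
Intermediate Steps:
Z(C, F) = 6 + C² + 24*F (Z(C, F) = (C² + 24*F) + 6 = 6 + C² + 24*F)
-47635 + (20720 + 11273)/(Z(56, P) - 2297) = -47635 + (20720 + 11273)/((6 + 56² + 24*48) - 2297) = -47635 + 31993/((6 + 3136 + 1152) - 2297) = -47635 + 31993/(4294 - 2297) = -47635 + 31993/1997 = -95095102/1997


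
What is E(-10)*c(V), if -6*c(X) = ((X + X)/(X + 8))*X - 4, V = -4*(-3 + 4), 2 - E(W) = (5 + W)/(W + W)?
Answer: -7/6 ≈ -1.1667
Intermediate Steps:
E(W) = 2 - (5 + W)/(2*W) (E(W) = 2 - (5 + W)/(W + W) = 2 - (5 + W)/(2*W))
V = -4 (V = -4*1 = -4)
c(X) = 2/3 - X**2/(3*(8 + X)) (c(X) = -(((X + X)/(X + 8))*X - 4)/6 = -(((2*X)/(8 + X))*X - 4)/6 = -((2*X/(8 + X))*X - 4)/6 = -(2*X**2/(8 + X) - 4)/6 = -(-4 + 2*X**2/(8 + X))/6 = 2/3 - X**2/(3*(8 + X)))
E(-10)*c(V) = ((1/2)*(-5 + 3*(-10))/(-10))*((16 - 1*(-4)**2 + 2*(-4))/(3*(8 - 4))) = ((1/2)*(-1/10)*(-5 - 30))*((1/3)*(16 - 1*16 - 8)/4) = ((1/2)*(-1/10)*(-35))*((1/3)*(1/4)*(16 - 16 - 8)) = 7*((1/3)*(1/4)*(-8))/4 = (7/4)*(-2/3) = -7/6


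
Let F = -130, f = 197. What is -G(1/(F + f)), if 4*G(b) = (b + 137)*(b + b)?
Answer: -4590/4489 ≈ -1.0225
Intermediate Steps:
G(b) = b*(137 + b)/2 (G(b) = ((b + 137)*(b + b))/4 = ((137 + b)*(2*b))/4 = (2*b*(137 + b))/4 = b*(137 + b)/2)
-G(1/(F + f)) = -(137 + 1/(-130 + 197))/(2*(-130 + 197)) = -(137 + 1/67)/(2*67) = -9180/(2*67*67) = -1*4590/4489 = -4590/4489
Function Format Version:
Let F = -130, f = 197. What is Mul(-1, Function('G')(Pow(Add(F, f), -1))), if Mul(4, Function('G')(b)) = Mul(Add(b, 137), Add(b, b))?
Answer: Rational(-4590, 4489) ≈ -1.0225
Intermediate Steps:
Function('G')(b) = Mul(Rational(1, 2), b, Add(137, b)) (Function('G')(b) = Mul(Rational(1, 4), Mul(Add(b, 137), Add(b, b))) = Mul(Rational(1, 4), Mul(Add(137, b), Mul(2, b))) = Mul(Rational(1, 4), Mul(2, b, Add(137, b))) = Mul(Rational(1, 2), b, Add(137, b)))
Mul(-1, Function('G')(Pow(Add(F, f), -1))) = Mul(-1, Mul(Rational(1, 2), Pow(Add(-130, 197), -1), Add(137, Pow(Add(-130, 197), -1)))) = Mul(-1, Mul(Rational(1, 2), Pow(67, -1), Add(137, Pow(67, -1)))) = Mul(-1, Mul(Rational(1, 2), Rational(1, 67), Add(137, Rational(1, 67)))) = Mul(-1, Mul(Rational(1, 2), Rational(1, 67), Rational(9180, 67))) = Mul(-1, Rational(4590, 4489)) = Rational(-4590, 4489)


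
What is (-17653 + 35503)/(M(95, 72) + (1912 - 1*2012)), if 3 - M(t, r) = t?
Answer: -2975/32 ≈ -92.969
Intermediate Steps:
M(t, r) = 3 - t
(-17653 + 35503)/(M(95, 72) + (1912 - 1*2012)) = (-17653 + 35503)/((3 - 1*95) + (1912 - 1*2012)) = 17850/((3 - 95) + (1912 - 2012)) = 17850/(-92 - 100) = 17850/(-192) = 17850*(-1/192) = -2975/32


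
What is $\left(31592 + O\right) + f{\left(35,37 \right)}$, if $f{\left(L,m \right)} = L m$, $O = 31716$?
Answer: $64603$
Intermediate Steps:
$\left(31592 + O\right) + f{\left(35,37 \right)} = \left(31592 + 31716\right) + 35 \cdot 37 = 63308 + 1295 = 64603$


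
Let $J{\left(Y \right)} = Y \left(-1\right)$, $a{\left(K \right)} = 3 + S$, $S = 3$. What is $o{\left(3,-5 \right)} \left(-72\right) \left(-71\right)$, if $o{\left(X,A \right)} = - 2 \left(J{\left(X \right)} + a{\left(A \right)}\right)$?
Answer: $-30672$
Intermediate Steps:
$a{\left(K \right)} = 6$ ($a{\left(K \right)} = 3 + 3 = 6$)
$J{\left(Y \right)} = - Y$
$o{\left(X,A \right)} = -12 + 2 X$ ($o{\left(X,A \right)} = - 2 \left(- X + 6\right) = - 2 \left(6 - X\right) = -12 + 2 X$)
$o{\left(3,-5 \right)} \left(-72\right) \left(-71\right) = \left(-12 + 2 \cdot 3\right) \left(-72\right) \left(-71\right) = \left(-12 + 6\right) \left(-72\right) \left(-71\right) = \left(-6\right) \left(-72\right) \left(-71\right) = 432 \left(-71\right) = -30672$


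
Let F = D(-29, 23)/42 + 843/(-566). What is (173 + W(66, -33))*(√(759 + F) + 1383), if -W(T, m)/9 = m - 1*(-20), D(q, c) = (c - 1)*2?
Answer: 401070 + 145*√107166826578/5943 ≈ 4.0906e+5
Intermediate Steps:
D(q, c) = -2 + 2*c (D(q, c) = (-1 + c)*2 = -2 + 2*c)
W(T, m) = -180 - 9*m (W(T, m) = -9*(m - 1*(-20)) = -9*(m + 20) = -9*(20 + m) = -180 - 9*m)
F = -5251/11886 (F = (-2 + 2*23)/42 + 843/(-566) = (-2 + 46)*(1/42) + 843*(-1/566) = 44*(1/42) - 843/566 = 22/21 - 843/566 = -5251/11886 ≈ -0.44178)
(173 + W(66, -33))*(√(759 + F) + 1383) = (173 + (-180 - 9*(-33)))*(√(759 - 5251/11886) + 1383) = (173 + (-180 + 297))*(√(9016223/11886) + 1383) = (173 + 117)*(√107166826578/11886 + 1383) = 290*(1383 + √107166826578/11886) = 401070 + 145*√107166826578/5943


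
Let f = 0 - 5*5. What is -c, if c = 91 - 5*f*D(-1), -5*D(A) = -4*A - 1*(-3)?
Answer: 84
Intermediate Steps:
D(A) = -⅗ + 4*A/5 (D(A) = -(-4*A - 1*(-3))/5 = -(-4*A + 3)/5 = -(3 - 4*A)/5 = -⅗ + 4*A/5)
f = -25 (f = 0 - 25 = -25)
c = -84 (c = 91 - 5*(-25)*(-⅗ + (⅘)*(-1)) = 91 - (-125)*(-⅗ - ⅘) = 91 - (-125)*(-7)/5 = 91 - 1*175 = 91 - 175 = -84)
-c = -1*(-84) = 84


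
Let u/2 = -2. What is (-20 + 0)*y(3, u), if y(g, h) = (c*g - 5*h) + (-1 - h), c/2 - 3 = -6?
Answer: -100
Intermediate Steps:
c = -6 (c = 6 + 2*(-6) = 6 - 12 = -6)
u = -4 (u = 2*(-2) = -4)
y(g, h) = -1 - 6*g - 6*h (y(g, h) = (-6*g - 5*h) + (-1 - h) = -1 - 6*g - 6*h)
(-20 + 0)*y(3, u) = (-20 + 0)*(-1 - 6*3 - 6*(-4)) = -20*(-1 - 18 + 24) = -20*5 = -100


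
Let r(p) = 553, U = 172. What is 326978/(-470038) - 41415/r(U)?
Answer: -9823721302/129965507 ≈ -75.587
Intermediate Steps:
326978/(-470038) - 41415/r(U) = 326978/(-470038) - 41415/553 = 326978*(-1/470038) - 41415*1/553 = -163489/235019 - 41415/553 = -9823721302/129965507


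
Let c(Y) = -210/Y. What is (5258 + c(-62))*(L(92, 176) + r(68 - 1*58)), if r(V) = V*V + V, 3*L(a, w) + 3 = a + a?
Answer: 83345633/93 ≈ 8.9619e+5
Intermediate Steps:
L(a, w) = -1 + 2*a/3 (L(a, w) = -1 + (a + a)/3 = -1 + (2*a)/3 = -1 + 2*a/3)
r(V) = V + V² (r(V) = V² + V = V + V²)
(5258 + c(-62))*(L(92, 176) + r(68 - 1*58)) = (5258 - 210/(-62))*((-1 + (⅔)*92) + (68 - 1*58)*(1 + (68 - 1*58))) = (5258 - 210*(-1/62))*((-1 + 184/3) + (68 - 58)*(1 + (68 - 58))) = (5258 + 105/31)*(181/3 + 10*(1 + 10)) = 163103*(181/3 + 10*11)/31 = 163103*(181/3 + 110)/31 = (163103/31)*(511/3) = 83345633/93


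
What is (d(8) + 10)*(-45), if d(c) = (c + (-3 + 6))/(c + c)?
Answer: -7695/16 ≈ -480.94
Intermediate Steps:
d(c) = (3 + c)/(2*c) (d(c) = (c + 3)/((2*c)) = (3 + c)*(1/(2*c)) = (3 + c)/(2*c))
(d(8) + 10)*(-45) = ((½)*(3 + 8)/8 + 10)*(-45) = ((½)*(⅛)*11 + 10)*(-45) = (11/16 + 10)*(-45) = (171/16)*(-45) = -7695/16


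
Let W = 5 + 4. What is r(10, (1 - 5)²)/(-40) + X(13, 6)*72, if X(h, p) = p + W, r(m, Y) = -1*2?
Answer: 21601/20 ≈ 1080.1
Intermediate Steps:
W = 9
r(m, Y) = -2
X(h, p) = 9 + p (X(h, p) = p + 9 = 9 + p)
r(10, (1 - 5)²)/(-40) + X(13, 6)*72 = -2/(-40) + (9 + 6)*72 = -2*(-1/40) + 15*72 = 1/20 + 1080 = 21601/20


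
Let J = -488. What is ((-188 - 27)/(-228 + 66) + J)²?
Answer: 6215903281/26244 ≈ 2.3685e+5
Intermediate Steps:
((-188 - 27)/(-228 + 66) + J)² = ((-188 - 27)/(-228 + 66) - 488)² = (-215/(-162) - 488)² = (-215*(-1/162) - 488)² = (215/162 - 488)² = (-78841/162)² = 6215903281/26244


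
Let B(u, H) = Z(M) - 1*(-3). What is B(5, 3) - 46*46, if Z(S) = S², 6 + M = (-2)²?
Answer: -2109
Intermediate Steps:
M = -2 (M = -6 + (-2)² = -6 + 4 = -2)
B(u, H) = 7 (B(u, H) = (-2)² - 1*(-3) = 4 + 3 = 7)
B(5, 3) - 46*46 = 7 - 46*46 = 7 - 2116 = -2109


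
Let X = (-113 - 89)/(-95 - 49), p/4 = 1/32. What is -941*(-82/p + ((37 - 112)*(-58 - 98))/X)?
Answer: -730351504/101 ≈ -7.2312e+6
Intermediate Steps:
p = 1/8 (p = 4/32 = 4*(1/32) = 1/8 ≈ 0.12500)
X = 101/72 (X = -202/(-144) = -202*(-1/144) = 101/72 ≈ 1.4028)
-941*(-82/p + ((37 - 112)*(-58 - 98))/X) = -941*(-82/1/8 + ((37 - 112)*(-58 - 98))/(101/72)) = -941*(-82*8 - 75*(-156)*(72/101)) = -941*(-656 + 11700*(72/101)) = -941*(-656 + 842400/101) = -941*776144/101 = -730351504/101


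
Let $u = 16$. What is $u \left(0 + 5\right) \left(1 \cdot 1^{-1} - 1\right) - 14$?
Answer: $-14$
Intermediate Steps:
$u \left(0 + 5\right) \left(1 \cdot 1^{-1} - 1\right) - 14 = 16 \left(0 + 5\right) \left(1 \cdot 1^{-1} - 1\right) - 14 = 16 \cdot 5 \left(1 \cdot 1 - 1\right) - 14 = 16 \cdot 5 \left(1 - 1\right) - 14 = 16 \cdot 5 \cdot 0 - 14 = 16 \cdot 0 - 14 = 0 - 14 = -14$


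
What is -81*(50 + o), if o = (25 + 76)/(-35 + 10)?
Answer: -93069/25 ≈ -3722.8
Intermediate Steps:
o = -101/25 (o = 101/(-25) = 101*(-1/25) = -101/25 ≈ -4.0400)
-81*(50 + o) = -81*(50 - 101/25) = -81*1149/25 = -93069/25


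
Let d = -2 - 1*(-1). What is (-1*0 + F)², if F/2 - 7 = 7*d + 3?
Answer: 36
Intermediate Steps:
d = -1 (d = -2 + 1 = -1)
F = 6 (F = 14 + 2*(7*(-1) + 3) = 14 + 2*(-7 + 3) = 14 + 2*(-4) = 14 - 8 = 6)
(-1*0 + F)² = (-1*0 + 6)² = (0 + 6)² = 6² = 36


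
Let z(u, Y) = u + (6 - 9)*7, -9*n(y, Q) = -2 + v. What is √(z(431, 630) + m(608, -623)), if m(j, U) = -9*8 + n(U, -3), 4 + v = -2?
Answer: 5*√122/3 ≈ 18.409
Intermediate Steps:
v = -6 (v = -4 - 2 = -6)
n(y, Q) = 8/9 (n(y, Q) = -(-2 - 6)/9 = -⅑*(-8) = 8/9)
z(u, Y) = -21 + u (z(u, Y) = u - 3*7 = u - 21 = -21 + u)
m(j, U) = -640/9 (m(j, U) = -9*8 + 8/9 = -72 + 8/9 = -640/9)
√(z(431, 630) + m(608, -623)) = √((-21 + 431) - 640/9) = √(410 - 640/9) = √(3050/9) = 5*√122/3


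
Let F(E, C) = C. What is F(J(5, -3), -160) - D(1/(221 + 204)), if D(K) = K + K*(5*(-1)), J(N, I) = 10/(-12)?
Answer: -67996/425 ≈ -159.99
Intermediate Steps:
J(N, I) = -⅚ (J(N, I) = 10*(-1/12) = -⅚)
D(K) = -4*K (D(K) = K + K*(-5) = K - 5*K = -4*K)
F(J(5, -3), -160) - D(1/(221 + 204)) = -160 - (-4)/(221 + 204) = -160 - (-4)/425 = -160 - 1*(-4/425) = -160 + 4/425 = -67996/425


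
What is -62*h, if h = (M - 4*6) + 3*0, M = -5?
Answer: 1798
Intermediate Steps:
h = -29 (h = (-5 - 4*6) + 3*0 = (-5 - 24) + 0 = -29 + 0 = -29)
-62*h = -62*(-29) = 1798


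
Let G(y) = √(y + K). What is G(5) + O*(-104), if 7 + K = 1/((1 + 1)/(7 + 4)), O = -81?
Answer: 8424 + √14/2 ≈ 8425.9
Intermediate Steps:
K = -3/2 (K = -7 + 1/((1 + 1)/(7 + 4)) = -7 + 1/(2/11) = -7 + 11/2 = -3/2 ≈ -1.5000)
G(y) = √(-3/2 + y) (G(y) = √(y - 3/2) = √(-3/2 + y))
G(5) + O*(-104) = √(-6 + 4*5)/2 - 81*(-104) = √(-6 + 20)/2 + 8424 = √14/2 + 8424 = 8424 + √14/2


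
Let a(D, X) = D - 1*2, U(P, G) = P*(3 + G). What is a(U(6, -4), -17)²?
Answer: 64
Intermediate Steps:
a(D, X) = -2 + D (a(D, X) = D - 2 = -2 + D)
a(U(6, -4), -17)² = (-2 + 6*(3 - 4))² = (-2 + 6*(-1))² = (-2 - 6)² = (-8)² = 64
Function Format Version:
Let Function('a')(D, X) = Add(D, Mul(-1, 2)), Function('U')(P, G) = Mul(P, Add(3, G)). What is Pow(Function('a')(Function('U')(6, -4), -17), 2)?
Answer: 64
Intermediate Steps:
Function('a')(D, X) = Add(-2, D) (Function('a')(D, X) = Add(D, -2) = Add(-2, D))
Pow(Function('a')(Function('U')(6, -4), -17), 2) = Pow(Add(-2, Mul(6, Add(3, -4))), 2) = Pow(Add(-2, Mul(6, -1)), 2) = Pow(Add(-2, -6), 2) = Pow(-8, 2) = 64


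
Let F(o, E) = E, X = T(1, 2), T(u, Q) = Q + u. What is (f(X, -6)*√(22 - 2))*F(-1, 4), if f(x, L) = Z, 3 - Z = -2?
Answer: 40*√5 ≈ 89.443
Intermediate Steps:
Z = 5 (Z = 3 - 1*(-2) = 3 + 2 = 5)
X = 3 (X = 2 + 1 = 3)
f(x, L) = 5
(f(X, -6)*√(22 - 2))*F(-1, 4) = (5*√(22 - 2))*4 = (5*√20)*4 = (5*(2*√5))*4 = (10*√5)*4 = 40*√5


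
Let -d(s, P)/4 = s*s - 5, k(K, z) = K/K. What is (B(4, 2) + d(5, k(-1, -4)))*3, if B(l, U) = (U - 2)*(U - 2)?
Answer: -240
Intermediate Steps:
k(K, z) = 1
d(s, P) = 20 - 4*s**2 (d(s, P) = -4*(s*s - 5) = -4*(s**2 - 5) = -4*(-5 + s**2) = 20 - 4*s**2)
B(l, U) = (-2 + U)**2 (B(l, U) = (-2 + U)*(-2 + U) = (-2 + U)**2)
(B(4, 2) + d(5, k(-1, -4)))*3 = ((-2 + 2)**2 + (20 - 4*5**2))*3 = (0**2 + (20 - 4*25))*3 = (0 + (20 - 100))*3 = (0 - 80)*3 = -80*3 = -240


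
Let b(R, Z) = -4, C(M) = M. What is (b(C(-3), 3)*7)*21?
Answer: -588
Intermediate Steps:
(b(C(-3), 3)*7)*21 = -4*7*21 = -28*21 = -588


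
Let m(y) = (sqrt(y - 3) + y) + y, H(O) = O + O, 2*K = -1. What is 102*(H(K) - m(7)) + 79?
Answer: -1655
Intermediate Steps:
K = -1/2 (K = (1/2)*(-1) = -1/2 ≈ -0.50000)
H(O) = 2*O
m(y) = sqrt(-3 + y) + 2*y (m(y) = (sqrt(-3 + y) + y) + y = (y + sqrt(-3 + y)) + y = sqrt(-3 + y) + 2*y)
102*(H(K) - m(7)) + 79 = 102*(2*(-1/2) - (sqrt(-3 + 7) + 2*7)) + 79 = 102*(-1 - (sqrt(4) + 14)) + 79 = 102*(-1 - (2 + 14)) + 79 = 102*(-1 - 1*16) + 79 = 102*(-1 - 16) + 79 = 102*(-17) + 79 = -1734 + 79 = -1655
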